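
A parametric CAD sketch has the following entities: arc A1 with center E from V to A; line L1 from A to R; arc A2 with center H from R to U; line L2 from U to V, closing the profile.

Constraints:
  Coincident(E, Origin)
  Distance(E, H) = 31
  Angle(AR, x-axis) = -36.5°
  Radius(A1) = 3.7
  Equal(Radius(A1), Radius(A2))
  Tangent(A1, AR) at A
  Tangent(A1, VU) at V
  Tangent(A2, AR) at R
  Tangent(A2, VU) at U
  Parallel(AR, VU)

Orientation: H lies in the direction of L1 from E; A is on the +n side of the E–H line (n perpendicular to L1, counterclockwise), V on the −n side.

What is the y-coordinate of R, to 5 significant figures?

-15.465

The slot axis is L1's direction at -36.5°, so u = (cos -36.5°, sin -36.5°) = (0.80386, -0.59482) and n = (−sin -36.5°, cos -36.5°) = (0.59482, 0.80386). E is at the origin and H lies 31.0 along u from E, so H = 31.0·u = (24.920, -18.440). Tangency of A1 to both parallel lines with radius 3.7 puts A and V at E ± 3.7·n: A = (2.2008, 2.9743), V = (-2.2008, -2.9743). Equal radii place R and U the same way about H: R = H + 3.7·n = (27.120, -15.465), U = H − 3.7·n = (22.719, -21.414). So R.y = -15.465.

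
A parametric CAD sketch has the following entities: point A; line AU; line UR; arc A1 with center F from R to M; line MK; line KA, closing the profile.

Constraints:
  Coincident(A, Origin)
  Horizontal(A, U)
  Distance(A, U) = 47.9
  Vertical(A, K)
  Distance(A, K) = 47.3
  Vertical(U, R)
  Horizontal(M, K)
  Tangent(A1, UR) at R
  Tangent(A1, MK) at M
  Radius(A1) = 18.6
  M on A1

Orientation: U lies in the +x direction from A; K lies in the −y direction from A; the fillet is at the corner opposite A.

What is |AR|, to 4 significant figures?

55.84

The virtual corner opposite A is at (47.90, -47.30). Tangency of A1 to UR means the radius FR is perpendicular to UR and the tangent condition forces FM to be normal to MK, with radius 18.6, so the center F sits 18.6 in from both sides at F = (29.30, -28.70). That places the tangent points at R = (47.90, -28.70) on UR and M = (29.30, -47.30) on MK. Then |AR| = |R − A| = 55.84.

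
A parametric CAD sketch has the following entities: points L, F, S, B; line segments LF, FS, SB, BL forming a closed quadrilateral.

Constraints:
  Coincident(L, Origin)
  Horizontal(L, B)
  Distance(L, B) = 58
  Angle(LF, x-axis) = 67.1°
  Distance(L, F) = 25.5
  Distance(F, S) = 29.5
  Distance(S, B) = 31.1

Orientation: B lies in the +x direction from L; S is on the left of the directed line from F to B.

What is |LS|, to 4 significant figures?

46.61

Checks: |FS| = 29.50 ✓; |SB| = 31.10 ✓.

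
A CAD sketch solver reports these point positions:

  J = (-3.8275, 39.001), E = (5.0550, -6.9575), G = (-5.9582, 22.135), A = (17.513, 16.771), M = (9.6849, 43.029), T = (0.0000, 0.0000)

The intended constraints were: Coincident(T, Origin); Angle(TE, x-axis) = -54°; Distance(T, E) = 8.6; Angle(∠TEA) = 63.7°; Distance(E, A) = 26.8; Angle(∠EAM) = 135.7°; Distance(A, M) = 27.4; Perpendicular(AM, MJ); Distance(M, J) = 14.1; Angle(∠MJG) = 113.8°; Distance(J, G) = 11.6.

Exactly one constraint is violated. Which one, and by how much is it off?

Distance(J, G) = 11.6 — off by 5.40.

T = (0.00, 0.00) ✓; TE at -54.00° ✓; |TE| = 8.600 ✓; ∠TEA = 63.70° ✓; |EA| = 26.80 ✓; ∠EAM = 135.7° ✓; |AM| = 27.40 ✓; ∠(AM, MJ) = 90.00° ✓; |MJ| = 14.10 ✓; ∠MJG = 113.8° ✓; |JG| = 17.00 ✗.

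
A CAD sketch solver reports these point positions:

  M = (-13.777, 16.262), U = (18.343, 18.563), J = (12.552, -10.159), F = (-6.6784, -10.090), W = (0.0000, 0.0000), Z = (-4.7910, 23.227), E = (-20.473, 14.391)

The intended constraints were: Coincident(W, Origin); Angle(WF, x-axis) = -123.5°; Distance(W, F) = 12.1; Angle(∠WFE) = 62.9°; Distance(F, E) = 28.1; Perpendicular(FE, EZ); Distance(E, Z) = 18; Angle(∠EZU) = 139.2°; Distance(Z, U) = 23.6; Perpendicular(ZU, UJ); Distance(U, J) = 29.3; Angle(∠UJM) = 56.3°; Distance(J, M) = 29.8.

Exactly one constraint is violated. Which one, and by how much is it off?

Distance(J, M) = 29.8 — off by 7.50.

W = (0.00, 0.00) ✓; WF at -123.5° ✓; |WF| = 12.10 ✓; ∠WFE = 62.90° ✓; |FE| = 28.10 ✓; ∠(FE, EZ) = 90.00° ✓; |EZ| = 18.00 ✓; ∠EZU = 139.2° ✓; |ZU| = 23.60 ✓; ∠(ZU, UJ) = 90.00° ✓; |UJ| = 29.30 ✓; ∠UJM = 56.30° ✓; |JM| = 37.30 ✗.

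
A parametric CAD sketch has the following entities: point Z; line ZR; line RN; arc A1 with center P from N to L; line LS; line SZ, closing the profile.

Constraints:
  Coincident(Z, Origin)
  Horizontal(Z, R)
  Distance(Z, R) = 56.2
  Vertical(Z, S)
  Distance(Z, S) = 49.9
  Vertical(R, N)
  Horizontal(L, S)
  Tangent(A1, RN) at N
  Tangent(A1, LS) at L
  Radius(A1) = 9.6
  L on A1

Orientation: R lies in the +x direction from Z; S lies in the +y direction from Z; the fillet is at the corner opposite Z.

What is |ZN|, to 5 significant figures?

69.156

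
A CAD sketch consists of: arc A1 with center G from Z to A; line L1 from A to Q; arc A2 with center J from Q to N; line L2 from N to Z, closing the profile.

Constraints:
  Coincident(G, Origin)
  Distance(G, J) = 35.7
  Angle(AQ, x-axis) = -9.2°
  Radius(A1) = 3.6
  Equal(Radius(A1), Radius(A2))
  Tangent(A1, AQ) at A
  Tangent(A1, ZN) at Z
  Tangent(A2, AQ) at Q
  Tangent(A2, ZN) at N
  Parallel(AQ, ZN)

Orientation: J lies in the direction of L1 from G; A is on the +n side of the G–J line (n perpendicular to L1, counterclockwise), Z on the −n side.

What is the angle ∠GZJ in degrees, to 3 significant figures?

84.2°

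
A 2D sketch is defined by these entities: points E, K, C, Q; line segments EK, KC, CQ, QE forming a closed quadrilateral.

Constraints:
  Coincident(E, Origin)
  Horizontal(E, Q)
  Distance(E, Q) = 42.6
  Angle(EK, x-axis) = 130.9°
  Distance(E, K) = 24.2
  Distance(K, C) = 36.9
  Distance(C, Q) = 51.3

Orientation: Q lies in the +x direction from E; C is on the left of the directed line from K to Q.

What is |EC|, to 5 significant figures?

43.572

E is at the origin; E and Q share the same y with |EQ| = 42.6 and Q in +x, so Q = (42.6, 0). EK runs at 130.9° with |EK| = 24.2, so K = (-15.845, 18.292). C is determined by |KC| = 36.9 and |CQ| = 51.3 together: it lies at the intersection of circle(K, 36.9) and circle(Q, 51.3). With |KQ| = 61.240, the foot of the radical line on KQ is 20.250 from K and the perpendicular offset is √(36.9² − 20.250²) = 30.847. Taking the left-of-KQ solution: C = (12.695, 41.682).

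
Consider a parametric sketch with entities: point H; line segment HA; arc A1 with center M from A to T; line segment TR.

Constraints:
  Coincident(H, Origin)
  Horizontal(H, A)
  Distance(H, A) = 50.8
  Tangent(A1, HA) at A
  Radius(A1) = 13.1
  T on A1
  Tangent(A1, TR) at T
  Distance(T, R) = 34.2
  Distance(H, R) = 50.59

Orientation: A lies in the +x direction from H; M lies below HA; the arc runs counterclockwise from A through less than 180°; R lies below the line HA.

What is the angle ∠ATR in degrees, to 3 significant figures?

144°

H is at the origin; H and A share the same y with |HA| = 50.8 and A on the +x side, so A = (50.8, 0.00). The tangent condition forces MA to be normal to HA, so M = A + (0, -13.1) = (50.8, -13.1). Since MT ⟂ TR (tangency), |MR| = √(13.1² + 34.2²) = 36.6 regardless of where T sits on A1. So R lies on both circle(H, 50.59) and circle(M, 36.6); the below-HA intersection is R = (28.3, -42.0). T is the foot of the tangent from R: T = (38.3, -9.26).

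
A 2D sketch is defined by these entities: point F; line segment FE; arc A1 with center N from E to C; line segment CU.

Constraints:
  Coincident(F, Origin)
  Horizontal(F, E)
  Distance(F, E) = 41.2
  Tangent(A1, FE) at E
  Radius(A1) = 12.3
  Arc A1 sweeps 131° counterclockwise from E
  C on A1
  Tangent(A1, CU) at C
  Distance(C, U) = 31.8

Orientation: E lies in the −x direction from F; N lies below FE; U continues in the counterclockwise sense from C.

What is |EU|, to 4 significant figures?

45.86

F is at the origin; FE is horizontal with |FE| = 41.2 and E on the −x side, so E = (-41.20, 0.000). Since A1 is tangent to FE there, NE ⟂ FE, so N = E + (0, -12.3) = (-41.20, -12.30). On A1, E sits at bearing 90° from N; a 131° counterclockwise sweep puts C at bearing 221°, so C = N + 12.3·(cos 221°, sin 221°) = (-50.48, -20.37). Tangency of A1 to CU means the radius NC is perpendicular to CU, so CU runs along (−sin 221°, cos 221°); with |CU| = 31.8, U = (-29.62, -44.37). Then |EU| = |U − E| = 45.86.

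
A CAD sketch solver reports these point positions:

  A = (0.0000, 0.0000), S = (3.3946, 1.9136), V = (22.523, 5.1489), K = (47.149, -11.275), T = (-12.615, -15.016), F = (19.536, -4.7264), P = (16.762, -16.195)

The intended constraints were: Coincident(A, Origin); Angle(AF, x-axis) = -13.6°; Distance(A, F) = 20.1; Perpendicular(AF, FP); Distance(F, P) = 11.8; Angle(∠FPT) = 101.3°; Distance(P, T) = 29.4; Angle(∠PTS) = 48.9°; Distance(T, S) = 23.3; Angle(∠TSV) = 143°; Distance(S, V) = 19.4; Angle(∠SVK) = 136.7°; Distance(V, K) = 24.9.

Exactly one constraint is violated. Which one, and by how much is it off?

Distance(V, K) = 24.9 — off by 4.70.

A = (0.00, 0.00) ✓; AF at -13.60° ✓; |AF| = 20.10 ✓; ∠(AF, FP) = 90.00° ✓; |FP| = 11.80 ✓; ∠FPT = 101.3° ✓; |PT| = 29.40 ✓; ∠PTS = 48.90° ✓; |TS| = 23.30 ✓; ∠TSV = 143.0° ✓; |SV| = 19.40 ✓; ∠SVK = 136.7° ✓; |VK| = 29.60 ✗.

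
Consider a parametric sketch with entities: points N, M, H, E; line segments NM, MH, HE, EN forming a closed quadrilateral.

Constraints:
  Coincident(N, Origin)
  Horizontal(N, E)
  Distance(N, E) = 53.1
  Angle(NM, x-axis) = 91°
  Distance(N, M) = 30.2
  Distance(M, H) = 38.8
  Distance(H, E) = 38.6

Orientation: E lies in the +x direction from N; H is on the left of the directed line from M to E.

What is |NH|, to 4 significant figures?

51.93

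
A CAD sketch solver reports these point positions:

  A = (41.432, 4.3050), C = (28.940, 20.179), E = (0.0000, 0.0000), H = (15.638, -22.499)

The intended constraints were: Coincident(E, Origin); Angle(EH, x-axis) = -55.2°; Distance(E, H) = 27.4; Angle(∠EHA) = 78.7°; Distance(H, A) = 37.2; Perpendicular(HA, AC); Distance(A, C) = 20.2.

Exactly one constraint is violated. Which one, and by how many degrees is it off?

Perpendicular(HA, AC) — off by 7.90°.

E = (0.00, 0.00) ✓; EH at -55.20° ✓; |EH| = 27.40 ✓; ∠EHA = 78.70° ✓; |HA| = 37.20 ✓; ∠(HA, AC) = 82.10° ✗; |AC| = 20.20 ✓.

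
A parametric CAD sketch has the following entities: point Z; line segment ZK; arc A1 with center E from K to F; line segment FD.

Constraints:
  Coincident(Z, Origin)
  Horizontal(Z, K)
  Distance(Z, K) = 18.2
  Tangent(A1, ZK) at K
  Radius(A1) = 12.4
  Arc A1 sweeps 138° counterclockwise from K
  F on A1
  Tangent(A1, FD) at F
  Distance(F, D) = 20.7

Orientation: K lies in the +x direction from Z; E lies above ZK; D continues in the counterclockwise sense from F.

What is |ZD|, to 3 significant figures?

37.2

Z is at the origin; Z and K share the same y with |ZK| = 18.2 and K on the +x side, so K = (18.2, 0.00). Since A1 is tangent to ZK there, EK ⟂ ZK, so E = K + (0, 12.4) = (18.2, 12.4). On A1, K sits at bearing -90° from E; a 138° counterclockwise sweep puts F at bearing 48°, so F = E + 12.4·(cos 48°, sin 48°) = (26.5, 21.6). Tangency of A1 to FD means the radius EF is perpendicular to FD, so FD runs along (−sin 48°, cos 48°); with |FD| = 20.7, D = (11.1, 35.5). Then |ZD| = |D − Z| = 37.2.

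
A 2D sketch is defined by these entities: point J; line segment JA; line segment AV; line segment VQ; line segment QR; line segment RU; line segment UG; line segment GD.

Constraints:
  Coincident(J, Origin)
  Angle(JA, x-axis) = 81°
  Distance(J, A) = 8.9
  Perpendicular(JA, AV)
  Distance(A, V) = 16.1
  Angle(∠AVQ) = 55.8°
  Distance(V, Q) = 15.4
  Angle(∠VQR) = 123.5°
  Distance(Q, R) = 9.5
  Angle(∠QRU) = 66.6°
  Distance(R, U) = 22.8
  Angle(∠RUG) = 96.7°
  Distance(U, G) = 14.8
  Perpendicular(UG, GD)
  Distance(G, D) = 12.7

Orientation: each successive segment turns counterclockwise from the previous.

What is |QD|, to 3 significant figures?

11.0

∠RUG = 96.7° gives UG at -172° from the x-axis; with |UG| = 14.8, G = (-19.1, 15.9). UG is perpendicular to GD, so GD runs at -81.6°; with |GD| = 12.7, D = (-17.3, 3.29). Then |QD| = |D − Q| = 11.0.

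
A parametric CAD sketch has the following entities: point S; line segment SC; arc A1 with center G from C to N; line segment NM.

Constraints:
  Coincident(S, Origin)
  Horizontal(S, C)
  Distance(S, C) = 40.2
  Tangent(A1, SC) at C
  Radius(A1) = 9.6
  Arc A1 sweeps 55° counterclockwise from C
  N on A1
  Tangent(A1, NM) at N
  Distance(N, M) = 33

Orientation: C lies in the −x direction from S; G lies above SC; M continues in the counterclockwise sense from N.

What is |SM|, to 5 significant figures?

33.891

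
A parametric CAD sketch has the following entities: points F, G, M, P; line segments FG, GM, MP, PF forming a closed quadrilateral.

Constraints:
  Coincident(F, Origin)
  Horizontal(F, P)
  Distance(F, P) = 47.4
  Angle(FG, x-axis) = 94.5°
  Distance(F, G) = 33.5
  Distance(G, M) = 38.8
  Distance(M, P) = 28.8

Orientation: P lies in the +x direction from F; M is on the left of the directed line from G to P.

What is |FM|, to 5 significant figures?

44.141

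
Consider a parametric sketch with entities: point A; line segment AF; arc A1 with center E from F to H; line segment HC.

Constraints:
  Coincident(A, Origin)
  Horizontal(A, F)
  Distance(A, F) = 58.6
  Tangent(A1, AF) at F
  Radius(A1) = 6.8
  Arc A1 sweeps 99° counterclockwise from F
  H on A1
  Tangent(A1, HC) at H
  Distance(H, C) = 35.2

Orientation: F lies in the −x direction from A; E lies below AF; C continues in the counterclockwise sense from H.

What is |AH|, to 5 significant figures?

65.788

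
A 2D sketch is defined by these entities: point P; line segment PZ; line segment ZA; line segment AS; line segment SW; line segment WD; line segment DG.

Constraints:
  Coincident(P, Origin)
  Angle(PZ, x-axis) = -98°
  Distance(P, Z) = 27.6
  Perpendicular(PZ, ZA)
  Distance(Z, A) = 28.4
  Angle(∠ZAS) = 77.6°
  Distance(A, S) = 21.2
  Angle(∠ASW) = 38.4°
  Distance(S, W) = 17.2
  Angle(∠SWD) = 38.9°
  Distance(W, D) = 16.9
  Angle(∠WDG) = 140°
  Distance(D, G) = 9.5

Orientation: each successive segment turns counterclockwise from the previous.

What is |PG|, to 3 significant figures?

36.2

∠SWD = 38.9° gives WD at 17.1° from the x-axis; with |WD| = 16.9, D = (29.2, -19.4). ∠WDG = 140.0° gives DG at 57.1° from the x-axis; with |DG| = 9.5, G = (34.4, -11.5). Then |PG| = |G − P| = 36.2.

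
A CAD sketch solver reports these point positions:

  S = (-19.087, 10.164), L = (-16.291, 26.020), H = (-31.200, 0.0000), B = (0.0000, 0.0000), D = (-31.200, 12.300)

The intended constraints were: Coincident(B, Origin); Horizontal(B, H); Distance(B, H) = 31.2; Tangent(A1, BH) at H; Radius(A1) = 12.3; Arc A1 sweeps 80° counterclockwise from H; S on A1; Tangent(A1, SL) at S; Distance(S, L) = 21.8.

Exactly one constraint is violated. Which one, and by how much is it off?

Distance(S, L) = 21.8 — off by 5.70.

B = (0.00, 0.00) ✓; B.y = 0.00, H.y = 0.00 ✓; |BH| = 31.20 ✓; ∠(DH, HB) = 90.00° ✓; |DH| = 12.30 ✓; bearing(D→S) − bearing(D→H) = 80.00° ✓; |DS| = 12.30 ✓; ∠(DS, SL) = 90.00° ✓; |SL| = 16.10 ✗.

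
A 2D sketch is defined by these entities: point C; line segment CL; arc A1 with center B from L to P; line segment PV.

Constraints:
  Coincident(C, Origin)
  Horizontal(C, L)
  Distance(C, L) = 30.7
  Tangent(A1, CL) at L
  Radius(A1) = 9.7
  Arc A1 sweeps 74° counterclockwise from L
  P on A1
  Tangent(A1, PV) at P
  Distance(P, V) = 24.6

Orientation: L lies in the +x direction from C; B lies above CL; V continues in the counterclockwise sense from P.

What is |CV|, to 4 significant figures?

55.96

C is at the origin; CL is horizontal with |CL| = 30.7 and L on the +x side, so L = (30.70, 0.000). Tangency of A1 to CL means the radius BL is perpendicular to CL, so B = L + (0, 9.7) = (30.70, 9.700). On A1, L sits at bearing -90° from B; a 74° counterclockwise sweep puts P at bearing -16°, so P = B + 9.7·(cos -16°, sin -16°) = (40.02, 7.026). Tangency of A1 to PV means the radius BP is perpendicular to PV, so PV runs along (−sin -16°, cos -16°); with |PV| = 24.6, V = (46.80, 30.67). Then |CV| = |V − C| = 55.96.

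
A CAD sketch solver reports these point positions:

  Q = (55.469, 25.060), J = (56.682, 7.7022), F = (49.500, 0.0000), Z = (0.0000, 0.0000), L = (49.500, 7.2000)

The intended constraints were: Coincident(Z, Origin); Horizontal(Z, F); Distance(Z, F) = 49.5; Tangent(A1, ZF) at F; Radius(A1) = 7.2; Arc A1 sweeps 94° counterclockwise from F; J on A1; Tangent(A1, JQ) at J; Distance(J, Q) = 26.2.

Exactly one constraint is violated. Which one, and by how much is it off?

Distance(J, Q) = 26.2 — off by 8.80.

Z = (0.00, 0.00) ✓; Z.y = 0.00, F.y = 0.00 ✓; |ZF| = 49.50 ✓; ∠(LF, FZ) = 90.00° ✓; |LF| = 7.200 ✓; bearing(L→J) − bearing(L→F) = 94.00° ✓; |LJ| = 7.200 ✓; ∠(LJ, JQ) = 90.00° ✓; |JQ| = 17.40 ✗.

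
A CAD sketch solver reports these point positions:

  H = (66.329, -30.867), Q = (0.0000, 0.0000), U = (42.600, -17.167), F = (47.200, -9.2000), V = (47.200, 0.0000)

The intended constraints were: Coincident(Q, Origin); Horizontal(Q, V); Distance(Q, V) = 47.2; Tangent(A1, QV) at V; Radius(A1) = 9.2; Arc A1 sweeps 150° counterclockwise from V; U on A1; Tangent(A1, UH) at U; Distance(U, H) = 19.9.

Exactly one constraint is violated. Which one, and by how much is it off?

Distance(U, H) = 19.9 — off by 7.50.

Q = (0.00, 0.00) ✓; Q.y = 0.00, V.y = 0.00 ✓; |QV| = 47.20 ✓; ∠(FV, VQ) = 90.00° ✓; |FV| = 9.200 ✓; bearing(F→U) − bearing(F→V) = 150.0° ✓; |FU| = 9.200 ✓; ∠(FU, UH) = 90.00° ✓; |UH| = 27.40 ✗.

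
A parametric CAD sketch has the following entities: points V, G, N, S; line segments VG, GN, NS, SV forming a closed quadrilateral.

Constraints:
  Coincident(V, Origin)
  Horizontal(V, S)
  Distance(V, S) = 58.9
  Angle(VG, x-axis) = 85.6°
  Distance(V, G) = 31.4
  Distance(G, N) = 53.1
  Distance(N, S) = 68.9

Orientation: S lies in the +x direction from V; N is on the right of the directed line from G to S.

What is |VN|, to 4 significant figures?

22.05

V is at the origin; VS is horizontal with |VS| = 58.9 and S in +x, so S = (58.9, 0). VG runs at 85.6° with |VG| = 31.4, so G = (2.409, 31.31). N is determined by |GN| = 53.1 and |NS| = 68.9 together: it lies at the intersection of circle(G, 53.1) and circle(S, 68.9). With |GS| = 64.59, the foot of the radical line on GS is 17.37 from G and the perpendicular offset is √(53.1² − 17.37²) = 50.18. Taking the right-of-GS solution: N = (-6.721, -21.00).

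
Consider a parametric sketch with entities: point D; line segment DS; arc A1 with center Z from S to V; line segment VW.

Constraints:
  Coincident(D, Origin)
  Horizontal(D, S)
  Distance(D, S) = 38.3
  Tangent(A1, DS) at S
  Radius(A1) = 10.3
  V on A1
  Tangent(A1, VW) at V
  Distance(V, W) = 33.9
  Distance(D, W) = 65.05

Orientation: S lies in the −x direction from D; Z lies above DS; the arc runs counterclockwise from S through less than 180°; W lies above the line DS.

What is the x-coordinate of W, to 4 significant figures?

-47.41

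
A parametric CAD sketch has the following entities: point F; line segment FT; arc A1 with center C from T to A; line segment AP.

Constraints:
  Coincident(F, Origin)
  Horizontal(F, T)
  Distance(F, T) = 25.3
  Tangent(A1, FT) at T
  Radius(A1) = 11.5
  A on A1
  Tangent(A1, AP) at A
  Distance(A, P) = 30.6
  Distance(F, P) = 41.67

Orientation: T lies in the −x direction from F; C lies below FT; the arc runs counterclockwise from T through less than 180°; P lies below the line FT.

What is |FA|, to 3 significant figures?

38.6

F is at the origin; FT is horizontal with |FT| = 25.3 and T on the −x side, so T = (-25.3, 0.00). Since A1 is tangent to FT there, CT ⟂ FT, so C = T + (0, -11.5) = (-25.3, -11.5). Since CA ⟂ AP (tangency), |CP| = √(11.5² + 30.6²) = 32.7 regardless of where A sits on A1. So P lies on both circle(F, 41.67) and circle(C, 32.7); the below-FT intersection is P = (-10.1, -40.4). A is the foot of the tangent from P: A = (-32.9, -20.1).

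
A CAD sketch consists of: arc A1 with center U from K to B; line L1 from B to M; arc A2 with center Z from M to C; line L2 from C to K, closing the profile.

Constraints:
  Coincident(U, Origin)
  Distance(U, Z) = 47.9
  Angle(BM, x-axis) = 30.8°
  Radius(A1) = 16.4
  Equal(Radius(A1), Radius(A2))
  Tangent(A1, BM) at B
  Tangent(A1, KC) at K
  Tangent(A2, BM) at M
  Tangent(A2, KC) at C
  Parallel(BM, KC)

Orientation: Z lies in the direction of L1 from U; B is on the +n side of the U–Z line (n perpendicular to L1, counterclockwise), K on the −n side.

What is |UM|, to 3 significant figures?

50.6

The slot axis is L1's direction at 30.8°, so u = (cos 30.8°, sin 30.8°) = (0.859, 0.512) and n = (−sin 30.8°, cos 30.8°) = (-0.512, 0.859). U is at the origin and Z lies 47.9 along u from U, so Z = 47.9·u = (41.1, 24.5). Tangency of A1 to both parallel lines with radius 16.4 puts B and K at U ± 16.4·n: B = (-8.40, 14.1), K = (8.40, -14.1). Equal radii place M and C the same way about Z: M = Z + 16.4·n = (32.7, 38.6), C = Z − 16.4·n = (49.5, 10.4). Then |UM| = |M − U| = 50.6.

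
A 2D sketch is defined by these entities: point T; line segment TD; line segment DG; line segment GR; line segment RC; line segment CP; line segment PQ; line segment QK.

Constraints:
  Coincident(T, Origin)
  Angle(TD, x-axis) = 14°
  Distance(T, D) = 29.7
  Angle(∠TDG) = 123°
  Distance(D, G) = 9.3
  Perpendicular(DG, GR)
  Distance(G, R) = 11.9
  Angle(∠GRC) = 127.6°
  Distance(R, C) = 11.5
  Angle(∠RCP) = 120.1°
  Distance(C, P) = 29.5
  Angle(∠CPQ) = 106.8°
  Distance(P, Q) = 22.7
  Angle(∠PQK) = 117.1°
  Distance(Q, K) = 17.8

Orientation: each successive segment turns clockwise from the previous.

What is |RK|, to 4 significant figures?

37.72

T is at the origin; TD runs at 14.0° with length 29.7, so D = (28.82, 7.185). ∠TDG = 123.0° gives DG at -43.00° from the x-axis; with |DG| = 9.3, G = (35.62, 0.8425). The perpendicularity gives GR at right angles to DG, so GR runs at -133.0°; with |GR| = 11.9, R = (27.50, -7.861). ∠GRC = 127.6° gives RC at 174.6° from the x-axis; with |RC| = 11.5, C = (16.05, -6.778). ∠RCP = 120.1° gives CP at 114.7° from the x-axis; with |CP| = 29.5, P = (3.728, 20.02). ∠CPQ = 106.8° gives PQ at 41.50° from the x-axis; with |PQ| = 22.7, Q = (20.73, 35.06). ∠PQK = 117.1° gives QK at -21.40° from the x-axis; with |QK| = 17.8, K = (37.30, 28.57). Then |RK| = |K − R| = 37.72.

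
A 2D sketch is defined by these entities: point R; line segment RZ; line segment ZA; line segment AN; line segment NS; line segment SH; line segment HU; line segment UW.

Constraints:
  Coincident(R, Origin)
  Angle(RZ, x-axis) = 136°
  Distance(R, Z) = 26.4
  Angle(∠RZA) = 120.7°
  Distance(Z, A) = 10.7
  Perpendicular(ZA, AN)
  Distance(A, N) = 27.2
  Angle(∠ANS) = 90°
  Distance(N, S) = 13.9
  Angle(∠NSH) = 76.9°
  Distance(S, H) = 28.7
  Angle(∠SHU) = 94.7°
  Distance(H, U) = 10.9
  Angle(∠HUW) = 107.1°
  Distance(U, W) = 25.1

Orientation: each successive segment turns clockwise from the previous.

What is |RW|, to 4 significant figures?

31.50

R is at the origin; RZ runs at 136.0° with length 26.4, so Z = (-18.99, 18.34). ∠RZA = 120.7° gives ZA at 76.70° from the x-axis; with |ZA| = 10.7, A = (-16.53, 28.75). ZA ⟂ AN, so AN runs at -13.30°; with |AN| = 27.2, N = (9.941, 22.49). ∠ANS = 90.0° gives NS at -103.3° from the x-axis; with |NS| = 13.9, S = (6.744, 8.967). ∠NSH = 76.9° gives SH at 153.6° from the x-axis; with |SH| = 28.7, H = (-18.96, 21.73). ∠SHU = 94.7° gives HU at 68.30° from the x-axis; with |HU| = 10.9, U = (-14.93, 31.86). ∠HUW = 107.1° gives UW at -4.600° from the x-axis; with |UW| = 25.1, W = (10.09, 29.84). Then |RW| = |W − R| = 31.50.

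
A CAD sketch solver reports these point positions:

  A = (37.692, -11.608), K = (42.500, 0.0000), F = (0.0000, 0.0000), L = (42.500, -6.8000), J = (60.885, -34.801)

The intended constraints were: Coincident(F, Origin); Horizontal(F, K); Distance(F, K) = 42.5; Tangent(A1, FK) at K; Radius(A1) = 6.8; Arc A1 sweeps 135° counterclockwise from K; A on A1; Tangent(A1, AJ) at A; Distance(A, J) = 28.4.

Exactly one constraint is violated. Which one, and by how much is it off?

Distance(A, J) = 28.4 — off by 4.40.

F = (0.00, 0.00) ✓; F.y = 0.00, K.y = 0.00 ✓; |FK| = 42.50 ✓; ∠(LK, KF) = 90.00° ✓; |LK| = 6.800 ✓; bearing(L→A) − bearing(L→K) = 135.0° ✓; |LA| = 6.800 ✓; ∠(LA, AJ) = 90.00° ✓; |AJ| = 32.80 ✗.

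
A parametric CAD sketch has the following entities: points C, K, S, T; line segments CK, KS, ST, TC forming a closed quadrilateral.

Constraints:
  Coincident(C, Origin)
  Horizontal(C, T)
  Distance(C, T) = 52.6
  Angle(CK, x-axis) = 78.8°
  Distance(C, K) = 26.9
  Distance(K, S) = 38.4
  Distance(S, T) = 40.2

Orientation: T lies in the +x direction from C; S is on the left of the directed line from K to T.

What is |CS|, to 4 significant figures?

56.80

C is at the origin; CT is horizontal with |CT| = 52.6 and T in +x, so T = (52.6, 0). CK runs at 78.8° with |CK| = 26.9, so K = (5.225, 26.39). S is determined by |KS| = 38.4 and |ST| = 40.2 together: it lies at the intersection of circle(K, 38.4) and circle(T, 40.2). With |KT| = 54.23, the foot of the radical line on KT is 25.81 from K and the perpendicular offset is √(38.4² − 25.81²) = 28.43. Taking the left-of-KT solution: S = (41.61, 38.67).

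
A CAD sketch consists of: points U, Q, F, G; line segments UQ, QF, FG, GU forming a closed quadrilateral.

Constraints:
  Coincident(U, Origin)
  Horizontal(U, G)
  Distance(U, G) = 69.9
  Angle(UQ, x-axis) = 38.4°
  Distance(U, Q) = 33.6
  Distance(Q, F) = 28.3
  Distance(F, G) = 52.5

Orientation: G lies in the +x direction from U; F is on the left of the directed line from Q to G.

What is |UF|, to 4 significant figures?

61.14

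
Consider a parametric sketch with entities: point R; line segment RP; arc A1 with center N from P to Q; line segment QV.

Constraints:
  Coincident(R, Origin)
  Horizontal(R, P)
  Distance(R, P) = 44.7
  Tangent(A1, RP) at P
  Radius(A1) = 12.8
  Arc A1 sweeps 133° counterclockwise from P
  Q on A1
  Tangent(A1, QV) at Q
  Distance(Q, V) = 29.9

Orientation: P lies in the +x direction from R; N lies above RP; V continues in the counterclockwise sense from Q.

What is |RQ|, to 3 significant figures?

58.2

The tangent condition forces NP to be normal to RP, so N = P + (0, 12.8) = (44.7, 12.8). On A1, P sits at bearing -90° from N; a 133° counterclockwise sweep puts Q at bearing 43°, so Q = N + 12.8·(cos 43°, sin 43°) = (54.1, 21.5). Then |RQ| = |Q − R| = 58.2.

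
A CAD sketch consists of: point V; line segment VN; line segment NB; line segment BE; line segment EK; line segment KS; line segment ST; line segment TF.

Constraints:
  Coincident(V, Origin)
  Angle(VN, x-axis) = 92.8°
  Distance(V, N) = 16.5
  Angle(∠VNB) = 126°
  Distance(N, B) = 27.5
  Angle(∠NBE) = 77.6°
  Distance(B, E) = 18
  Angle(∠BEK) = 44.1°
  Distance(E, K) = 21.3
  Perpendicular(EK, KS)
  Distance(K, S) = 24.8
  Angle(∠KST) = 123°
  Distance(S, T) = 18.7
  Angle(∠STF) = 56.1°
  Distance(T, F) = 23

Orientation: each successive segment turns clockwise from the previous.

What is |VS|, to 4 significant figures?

50.94

V is at the origin; VN runs at 92.8° with length 16.5, so N = (-0.8060, 16.48). ∠VNB = 126.0° gives NB at 38.80° from the x-axis; with |NB| = 27.5, B = (20.63, 33.71). ∠NBE = 77.6° gives BE at -63.60° from the x-axis; with |BE| = 18.0, E = (28.63, 17.59). ∠BEK = 44.1° gives EK at 160.5° from the x-axis; with |EK| = 21.3, K = (8.551, 24.70). EK ⟂ KS, so KS runs at 70.50°; with |KS| = 24.8, S = (16.83, 48.08). Then |VS| = |S − V| = 50.94.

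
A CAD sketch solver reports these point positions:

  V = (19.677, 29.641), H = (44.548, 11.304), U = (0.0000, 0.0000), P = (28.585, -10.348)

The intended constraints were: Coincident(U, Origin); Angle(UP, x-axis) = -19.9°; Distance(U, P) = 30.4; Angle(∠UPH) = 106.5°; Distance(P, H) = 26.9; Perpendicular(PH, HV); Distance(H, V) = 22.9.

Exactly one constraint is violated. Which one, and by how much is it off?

Distance(H, V) = 22.9 — off by 8.00.

U = (0.00, 0.00) ✓; UP at -19.90° ✓; |UP| = 30.40 ✓; ∠UPH = 106.5° ✓; |PH| = 26.90 ✓; ∠(PH, HV) = 90.00° ✓; |HV| = 30.90 ✗.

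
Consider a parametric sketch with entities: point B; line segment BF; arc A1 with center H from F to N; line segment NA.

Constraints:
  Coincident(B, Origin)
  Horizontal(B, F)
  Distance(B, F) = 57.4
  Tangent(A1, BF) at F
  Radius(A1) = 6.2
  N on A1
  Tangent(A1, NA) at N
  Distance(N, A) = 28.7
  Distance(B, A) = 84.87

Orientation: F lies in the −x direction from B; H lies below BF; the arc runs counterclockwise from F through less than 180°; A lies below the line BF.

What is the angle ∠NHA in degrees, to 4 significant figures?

77.81°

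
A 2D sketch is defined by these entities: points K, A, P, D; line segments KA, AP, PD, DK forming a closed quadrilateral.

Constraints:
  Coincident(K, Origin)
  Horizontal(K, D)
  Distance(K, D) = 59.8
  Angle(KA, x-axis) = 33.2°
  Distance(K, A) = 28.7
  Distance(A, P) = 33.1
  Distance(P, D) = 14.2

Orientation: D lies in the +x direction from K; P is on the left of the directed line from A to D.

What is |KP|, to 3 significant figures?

58.7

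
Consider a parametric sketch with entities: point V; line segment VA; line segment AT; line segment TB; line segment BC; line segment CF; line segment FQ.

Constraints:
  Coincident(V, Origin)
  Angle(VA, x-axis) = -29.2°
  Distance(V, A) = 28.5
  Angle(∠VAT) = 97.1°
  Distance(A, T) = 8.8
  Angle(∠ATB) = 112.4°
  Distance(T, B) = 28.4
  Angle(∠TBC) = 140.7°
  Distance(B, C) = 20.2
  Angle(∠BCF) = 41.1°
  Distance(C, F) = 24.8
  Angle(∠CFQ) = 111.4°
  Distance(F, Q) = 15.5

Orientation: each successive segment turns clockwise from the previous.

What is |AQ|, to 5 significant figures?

18.697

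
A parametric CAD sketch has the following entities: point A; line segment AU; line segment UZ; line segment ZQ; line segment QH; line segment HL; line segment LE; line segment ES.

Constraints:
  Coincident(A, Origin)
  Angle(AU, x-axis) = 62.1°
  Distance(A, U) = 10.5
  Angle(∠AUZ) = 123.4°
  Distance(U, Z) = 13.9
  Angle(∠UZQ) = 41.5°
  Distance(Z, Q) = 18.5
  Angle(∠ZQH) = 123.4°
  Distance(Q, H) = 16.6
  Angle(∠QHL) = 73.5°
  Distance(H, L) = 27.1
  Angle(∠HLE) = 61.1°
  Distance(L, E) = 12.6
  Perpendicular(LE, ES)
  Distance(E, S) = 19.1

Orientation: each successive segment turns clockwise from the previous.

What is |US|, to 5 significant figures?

13.273

A is at the origin; AU runs at 62.1° with length 10.5, so U = (4.9133, 9.2795). ∠AUZ = 123.4° gives UZ at 5.5000° from the x-axis; with |UZ| = 13.9, Z = (18.749, 10.612). ∠UZQ = 41.5° gives ZQ at -133.00° from the x-axis; with |ZQ| = 18.5, Q = (6.1323, -2.9182). ∠ZQH = 123.4° gives QH at 170.40° from the x-axis; with |QH| = 16.6, H = (-10.235, -0.14989). ∠QHL = 73.5° gives HL at 63.900° from the x-axis; with |HL| = 27.1, L = (1.6871, 24.187). ∠HLE = 61.1° gives LE at -55.000° from the x-axis; with |LE| = 12.6, E = (8.9142, 13.865). LE is perpendicular to ES, so ES runs at -145.00°; with |ES| = 19.1, S = (-6.7316, 2.9100). Then |US| = |S − U| = 13.273.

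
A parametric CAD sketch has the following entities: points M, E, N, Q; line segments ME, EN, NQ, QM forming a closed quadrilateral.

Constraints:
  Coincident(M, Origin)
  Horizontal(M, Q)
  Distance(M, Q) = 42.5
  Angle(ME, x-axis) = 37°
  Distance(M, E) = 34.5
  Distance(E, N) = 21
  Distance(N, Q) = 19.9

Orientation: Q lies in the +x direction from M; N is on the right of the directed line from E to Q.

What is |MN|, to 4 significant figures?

22.61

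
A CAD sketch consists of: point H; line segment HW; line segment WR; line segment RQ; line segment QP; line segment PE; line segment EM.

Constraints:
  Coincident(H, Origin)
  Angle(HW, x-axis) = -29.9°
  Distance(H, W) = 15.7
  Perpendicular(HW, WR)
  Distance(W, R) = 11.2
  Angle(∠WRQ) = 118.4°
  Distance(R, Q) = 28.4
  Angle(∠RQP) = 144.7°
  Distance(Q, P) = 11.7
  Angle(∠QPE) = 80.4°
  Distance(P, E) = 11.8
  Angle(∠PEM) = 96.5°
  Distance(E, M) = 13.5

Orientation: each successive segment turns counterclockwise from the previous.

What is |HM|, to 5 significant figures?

14.949

∠QPE = 80.4° gives PE at -103.40° from the x-axis; with |PE| = 11.8, E = (-9.2346, 19.139). ∠PEM = 96.5° gives EM at -19.900° from the x-axis; with |EM| = 13.5, M = (3.4593, 14.544). Then |HM| = |M − H| = 14.949.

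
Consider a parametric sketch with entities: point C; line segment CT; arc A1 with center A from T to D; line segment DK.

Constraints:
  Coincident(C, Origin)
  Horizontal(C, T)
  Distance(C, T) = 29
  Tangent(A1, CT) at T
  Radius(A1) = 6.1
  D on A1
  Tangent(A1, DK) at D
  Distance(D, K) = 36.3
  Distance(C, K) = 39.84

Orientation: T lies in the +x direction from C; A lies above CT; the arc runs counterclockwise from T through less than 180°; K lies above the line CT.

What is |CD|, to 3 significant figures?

35.2

Checks: |CT| = 29.00 ✓; |AD| = 6.100 ✓; ∠(AD, DK) = 90.00° ✓; |DK| = 36.30 ✓; |CK| = 39.84 ✓.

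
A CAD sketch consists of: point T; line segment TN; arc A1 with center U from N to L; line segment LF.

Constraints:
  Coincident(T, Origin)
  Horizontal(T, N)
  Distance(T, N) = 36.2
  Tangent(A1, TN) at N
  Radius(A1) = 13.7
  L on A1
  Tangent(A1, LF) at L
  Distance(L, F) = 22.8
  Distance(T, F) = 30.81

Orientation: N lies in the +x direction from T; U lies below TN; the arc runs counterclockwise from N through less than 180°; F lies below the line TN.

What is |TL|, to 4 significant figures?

25.15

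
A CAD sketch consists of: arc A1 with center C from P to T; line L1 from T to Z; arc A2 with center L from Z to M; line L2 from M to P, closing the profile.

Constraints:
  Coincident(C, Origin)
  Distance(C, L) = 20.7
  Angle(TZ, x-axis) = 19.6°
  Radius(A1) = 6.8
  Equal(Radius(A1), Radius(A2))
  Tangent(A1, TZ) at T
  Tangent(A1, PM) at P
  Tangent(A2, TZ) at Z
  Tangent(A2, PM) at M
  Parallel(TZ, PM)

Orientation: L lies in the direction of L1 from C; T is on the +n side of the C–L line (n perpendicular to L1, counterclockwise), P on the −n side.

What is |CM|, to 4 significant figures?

21.79

The slot axis is L1's direction at 19.6°, so u = (cos 19.6°, sin 19.6°) = (0.9421, 0.3355) and n = (−sin 19.6°, cos 19.6°) = (-0.3355, 0.9421). C is at the origin and L lies 20.7 along u from C, so L = 20.7·u = (19.50, 6.944). Tangency of A1 to both parallel lines with radius 6.8 puts T and P at C ± 6.8·n: T = (-2.281, 6.406), P = (2.281, -6.406). Equal radii place Z and M the same way about L: Z = L + 6.8·n = (17.22, 13.35), M = L − 6.8·n = (21.78, 0.5379). Then |CM| = |M − C| = 21.79.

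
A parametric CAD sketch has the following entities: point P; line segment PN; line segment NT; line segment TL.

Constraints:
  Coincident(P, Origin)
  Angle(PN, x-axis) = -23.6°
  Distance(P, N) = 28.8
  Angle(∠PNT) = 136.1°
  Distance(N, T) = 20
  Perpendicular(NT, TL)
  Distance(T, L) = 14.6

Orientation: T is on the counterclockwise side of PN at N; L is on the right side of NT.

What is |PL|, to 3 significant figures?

53.4

P is at the origin; PN runs at -23.6° with length 28.8, so N = 28.8·(cos -23.6°, sin -23.6°) = (26.4, -11.5). ∠PNT = 136.1°, so NT runs at -23.6° + (180° − 136.1°) = 20.3° from the x-axis; with |NT| = 20.0, T = N + 20.0·(cos 20.3°, sin 20.3°) = (45.1, -4.59). NT ⟂ TL; with |TL| = 14.6 on the right of NT, L = T + 14.6·(0.347, -0.938) = (50.2, -18.3). Then |PL| = |L − P| = 53.4.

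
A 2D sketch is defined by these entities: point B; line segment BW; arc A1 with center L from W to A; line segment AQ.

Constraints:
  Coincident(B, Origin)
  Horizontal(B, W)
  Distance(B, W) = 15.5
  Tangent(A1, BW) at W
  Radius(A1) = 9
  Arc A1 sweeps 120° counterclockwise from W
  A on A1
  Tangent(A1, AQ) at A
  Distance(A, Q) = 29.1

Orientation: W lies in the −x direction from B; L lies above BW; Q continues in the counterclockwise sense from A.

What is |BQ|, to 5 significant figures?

44.644

B is at the origin; B and W share the same y with |BW| = 15.5 and W on the −x side, so W = (-15.500, 0.0000). Tangency of A1 to BW means the radius LW is perpendicular to BW, so L = W + (0, 9) = (-15.500, 9.0000). On A1, W sits at bearing -90° from L; a 120° counterclockwise sweep puts A at bearing 30°, so A = L + 9.0·(cos 30°, sin 30°) = (-7.7058, 13.500). Tangency of A1 to AQ means the radius LA is perpendicular to AQ, so AQ runs along (−sin 30°, cos 30°); with |AQ| = 29.1, Q = (-22.256, 38.701). Then |BQ| = |Q − B| = 44.644.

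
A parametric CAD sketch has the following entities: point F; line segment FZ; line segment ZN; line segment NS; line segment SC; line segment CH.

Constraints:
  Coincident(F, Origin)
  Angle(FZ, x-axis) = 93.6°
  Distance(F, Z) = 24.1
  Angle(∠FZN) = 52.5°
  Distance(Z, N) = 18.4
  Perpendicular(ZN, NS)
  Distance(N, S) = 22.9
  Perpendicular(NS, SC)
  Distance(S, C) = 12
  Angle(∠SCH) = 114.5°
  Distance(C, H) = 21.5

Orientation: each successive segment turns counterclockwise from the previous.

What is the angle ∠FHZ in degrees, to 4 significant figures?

95.54°

F is at the origin; FZ runs at 93.6° with length 24.1, so Z = (-1.513, 24.05). ∠FZN = 52.5° gives ZN at -138.9° from the x-axis; with |ZN| = 18.4, N = (-15.38, 11.96). ZN is perpendicular to NS, so NS runs at -48.90°; with |NS| = 22.9, S = (-0.3249, -5.300). The perpendicularity gives SC at right angles to NS, so SC runs at 41.10°; with |SC| = 12.0, C = (8.718, 2.589). ∠SCH = 114.5° gives CH at 106.6° from the x-axis; with |CH| = 21.5, H = (2.576, 23.19). Then cos ∠FHZ = HF·HZ / (|HF||HZ|), giving 95.54°.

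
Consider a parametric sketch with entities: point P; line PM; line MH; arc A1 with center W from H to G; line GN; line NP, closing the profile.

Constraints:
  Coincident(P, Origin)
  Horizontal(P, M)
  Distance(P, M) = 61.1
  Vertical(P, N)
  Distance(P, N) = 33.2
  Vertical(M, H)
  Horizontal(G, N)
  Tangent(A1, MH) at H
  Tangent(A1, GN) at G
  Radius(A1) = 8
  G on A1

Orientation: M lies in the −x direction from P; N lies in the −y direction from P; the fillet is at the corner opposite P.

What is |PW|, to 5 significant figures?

58.776

P is at the origin; PM is horizontal with |PM| = 61.1 and M on the −x side, so M = (-61.100, 0.0000). PN is vertical with |PN| = 33.2 and N on the −y side, so N = (0.0000, -33.200). The virtual corner opposite P is at (-61.100, -33.200). A1 meets MH tangentially, so WH is at right angles to MH and tangency of A1 to GN means the radius WG is perpendicular to GN, with radius 8.0, so the center W sits 8.0 in from both sides at W = (-53.100, -25.200). Then |PW| = |W − P| = 58.776.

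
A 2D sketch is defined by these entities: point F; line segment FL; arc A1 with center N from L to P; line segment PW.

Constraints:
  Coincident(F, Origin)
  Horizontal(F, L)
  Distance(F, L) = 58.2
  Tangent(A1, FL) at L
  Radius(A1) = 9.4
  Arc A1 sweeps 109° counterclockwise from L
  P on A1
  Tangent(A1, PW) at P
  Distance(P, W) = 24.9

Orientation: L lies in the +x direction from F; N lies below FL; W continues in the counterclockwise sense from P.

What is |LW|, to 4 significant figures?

36.01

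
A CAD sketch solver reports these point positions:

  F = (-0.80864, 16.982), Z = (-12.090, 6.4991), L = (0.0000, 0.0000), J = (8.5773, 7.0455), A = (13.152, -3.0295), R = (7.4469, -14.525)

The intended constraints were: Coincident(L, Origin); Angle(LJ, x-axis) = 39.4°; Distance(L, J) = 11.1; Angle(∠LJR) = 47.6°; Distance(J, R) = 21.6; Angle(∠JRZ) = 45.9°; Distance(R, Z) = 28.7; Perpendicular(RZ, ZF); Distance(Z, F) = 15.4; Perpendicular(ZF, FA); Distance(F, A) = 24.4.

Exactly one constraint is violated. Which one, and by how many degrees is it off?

Perpendicular(ZF, FA) — off by 8.00°.

L = (0.00, 0.00) ✓; LJ at 39.40° ✓; |LJ| = 11.10 ✓; ∠LJR = 47.60° ✓; |JR| = 21.60 ✓; ∠JRZ = 45.90° ✓; |RZ| = 28.70 ✓; ∠(RZ, ZF) = 90.00° ✓; |ZF| = 15.40 ✓; ∠(ZF, FA) = 98.00° ✗; |FA| = 24.40 ✓.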